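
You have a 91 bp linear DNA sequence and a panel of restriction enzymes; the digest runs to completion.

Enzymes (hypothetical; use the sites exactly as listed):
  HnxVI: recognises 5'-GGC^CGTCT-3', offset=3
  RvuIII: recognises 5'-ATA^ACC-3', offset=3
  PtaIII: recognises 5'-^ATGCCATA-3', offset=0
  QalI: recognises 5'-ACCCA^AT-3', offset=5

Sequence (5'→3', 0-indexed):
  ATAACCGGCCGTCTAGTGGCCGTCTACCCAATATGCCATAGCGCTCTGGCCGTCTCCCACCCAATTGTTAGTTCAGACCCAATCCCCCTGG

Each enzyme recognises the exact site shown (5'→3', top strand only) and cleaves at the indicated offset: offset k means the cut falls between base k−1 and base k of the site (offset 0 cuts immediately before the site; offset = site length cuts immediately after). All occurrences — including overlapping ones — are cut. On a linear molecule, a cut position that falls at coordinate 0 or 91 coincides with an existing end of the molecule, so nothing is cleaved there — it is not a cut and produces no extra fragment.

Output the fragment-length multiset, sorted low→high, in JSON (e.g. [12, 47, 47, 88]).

Site scan:
  HnxVI (GGCCGTCT, off=3): starts [6, 17, 47] → cuts [9, 20, 50]
  RvuIII (ATAACC, off=3): starts [0] → cuts [3]
  PtaIII (ATGCCATA, off=0): starts [32] → cuts [32]
  QalI (ACCCAAT, off=5): starts [25, 58, 76] → cuts [30, 63, 81]

All cut coordinates (distinct, sorted): [3, 9, 20, 30, 32, 50, 63, 81]

Fragment lengths:
  [0,3): 3 bp
  [3,9): 6 bp
  [9,20): 11 bp
  [20,30): 10 bp
  [30,32): 2 bp
  [32,50): 18 bp
  [50,63): 13 bp
  [63,81): 18 bp
  [81,91): 10 bp

[2,3,6,10,10,11,13,18,18]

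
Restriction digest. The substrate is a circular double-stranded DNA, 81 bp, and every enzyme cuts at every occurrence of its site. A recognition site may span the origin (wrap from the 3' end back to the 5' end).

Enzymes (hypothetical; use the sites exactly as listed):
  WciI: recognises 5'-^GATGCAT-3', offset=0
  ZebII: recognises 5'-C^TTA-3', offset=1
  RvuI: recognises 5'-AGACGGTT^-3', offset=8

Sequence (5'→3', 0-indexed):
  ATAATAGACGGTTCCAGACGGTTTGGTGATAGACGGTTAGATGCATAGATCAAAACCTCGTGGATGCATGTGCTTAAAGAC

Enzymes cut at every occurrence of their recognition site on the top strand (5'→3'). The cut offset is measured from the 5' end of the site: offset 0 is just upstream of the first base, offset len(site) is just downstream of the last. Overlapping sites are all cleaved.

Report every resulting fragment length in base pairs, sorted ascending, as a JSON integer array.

Site scan:
  WciI (GATGCAT, off=0): starts [39, 62] → cuts [39, 62]
  ZebII (CTTA, off=1): starts [72] → cuts [73]
  RvuI (AGACGGTT, off=8): starts [5, 15, 30] → cuts [13, 23, 38]

All cut coordinates (distinct, sorted): [13, 23, 38, 39, 62, 73]

Fragment lengths:
  13→23: 10 bp
  23→38: 15 bp
  38→39: 1 bp
  39→62: 23 bp
  62→73: 11 bp
  73→13 (wrap): 81-73+13 = 21 bp

[1,10,11,15,21,23]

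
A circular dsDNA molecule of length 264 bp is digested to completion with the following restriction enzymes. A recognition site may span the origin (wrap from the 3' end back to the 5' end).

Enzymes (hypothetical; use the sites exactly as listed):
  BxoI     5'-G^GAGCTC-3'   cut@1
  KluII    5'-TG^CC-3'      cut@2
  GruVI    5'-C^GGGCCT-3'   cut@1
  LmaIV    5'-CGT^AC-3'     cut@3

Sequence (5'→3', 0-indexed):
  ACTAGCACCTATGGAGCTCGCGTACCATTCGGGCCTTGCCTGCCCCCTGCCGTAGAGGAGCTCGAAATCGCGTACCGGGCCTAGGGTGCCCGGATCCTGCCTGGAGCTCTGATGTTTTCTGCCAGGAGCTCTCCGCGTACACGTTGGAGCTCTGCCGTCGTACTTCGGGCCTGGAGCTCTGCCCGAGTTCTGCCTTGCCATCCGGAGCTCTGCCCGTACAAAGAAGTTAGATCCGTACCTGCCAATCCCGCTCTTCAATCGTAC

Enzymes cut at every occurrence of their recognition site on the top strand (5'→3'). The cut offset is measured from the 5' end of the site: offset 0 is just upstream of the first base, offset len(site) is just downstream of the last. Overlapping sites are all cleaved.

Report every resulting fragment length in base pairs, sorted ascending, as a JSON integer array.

Scan for sites:
  BxoI GGAGCTC/1: at [12, 56, 102, 124, 145, 172, 203] ⇒ [13, 57, 103, 125, 146, 173, 204]
  KluII TGCC/2: at [36, 40, 47, 86, 97, 119, 152, 179, 190, 195, 210, 239] ⇒ [38, 42, 49, 88, 99, 121, 154, 181, 192, 197, 212, 241]
  GruVI CGGGCCT/1: at [29, 75, 165] ⇒ [30, 76, 166]
  LmaIV CGTAC/3: at [20, 70, 135, 158, 214, 233, 259] ⇒ [23, 73, 138, 161, 217, 236, 262]

All cut coordinates (distinct, sorted): [13, 23, 30, 38, 42, 49, 57, 73, 76, 88, 99, 103, 121, 125, 138, 146, 154, 161, 166, 173, 181, 192, 197, 204, 212, 217, 236, 241, 262]

Fragments:
  13→23: 10 bp
  23→30: 7 bp
  30→38: 8 bp
  38→42: 4 bp
  42→49: 7 bp
  49→57: 8 bp
  57→73: 16 bp
  73→76: 3 bp
  76→88: 12 bp
  88→99: 11 bp
  99→103: 4 bp
  103→121: 18 bp
  121→125: 4 bp
  125→138: 13 bp
  138→146: 8 bp
  146→154: 8 bp
  154→161: 7 bp
  161→166: 5 bp
  166→173: 7 bp
  173→181: 8 bp
  181→192: 11 bp
  192→197: 5 bp
  197→204: 7 bp
  204→212: 8 bp
  212→217: 5 bp
  217→236: 19 bp
  236→241: 5 bp
  241→262: 21 bp
  262→13 (wrap): 264-262+13 = 15 bp

[3,4,4,4,5,5,5,5,7,7,7,7,7,8,8,8,8,8,8,10,11,11,12,13,15,16,18,19,21]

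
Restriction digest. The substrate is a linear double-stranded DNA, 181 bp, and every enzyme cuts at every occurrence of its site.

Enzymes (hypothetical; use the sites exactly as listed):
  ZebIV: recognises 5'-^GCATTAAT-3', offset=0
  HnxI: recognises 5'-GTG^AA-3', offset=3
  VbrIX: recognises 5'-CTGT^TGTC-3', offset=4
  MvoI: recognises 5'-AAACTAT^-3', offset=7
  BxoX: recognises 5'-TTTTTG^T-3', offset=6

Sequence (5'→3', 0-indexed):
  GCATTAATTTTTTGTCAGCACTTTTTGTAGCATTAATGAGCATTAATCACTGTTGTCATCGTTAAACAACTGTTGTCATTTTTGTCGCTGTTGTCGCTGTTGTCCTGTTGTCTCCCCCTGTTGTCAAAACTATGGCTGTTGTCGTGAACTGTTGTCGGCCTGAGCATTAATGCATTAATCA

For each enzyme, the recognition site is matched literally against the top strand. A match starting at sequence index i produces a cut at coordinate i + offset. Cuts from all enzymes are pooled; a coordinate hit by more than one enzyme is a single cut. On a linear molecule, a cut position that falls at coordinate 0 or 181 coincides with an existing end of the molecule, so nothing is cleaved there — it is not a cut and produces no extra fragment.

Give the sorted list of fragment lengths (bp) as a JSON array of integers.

[2,6,6,7,7,8,8,9,10,10,11,11,12,13,13,14,14,20]

Site scan:
  ZebIV (GCATTAAT, off=0): starts [0, 29, 39, 163, 171] → cuts [29, 39, 163, 171] (position 0 is a terminus of the linear molecule — no cut)
  HnxI (GTGAA, off=3): starts [143] → cuts [146]
  VbrIX (CTGTTGTC, off=4): starts [49, 69, 87, 96, 104, 117, 135, 148] → cuts [53, 73, 91, 100, 108, 121, 139, 152]
  MvoI (AAACTAT, off=7): starts [126] → cuts [133]
  BxoX (TTTTTGT, off=6): starts [8, 21, 78] → cuts [14, 27, 84]

Pooled cuts: [14, 27, 29, 39, 53, 73, 84, 91, 100, 108, 121, 133, 139, 146, 152, 163, 171]

Fragment lengths:
  [0,14): 14 bp
  [14,27): 13 bp
  [27,29): 2 bp
  [29,39): 10 bp
  [39,53): 14 bp
  [53,73): 20 bp
  [73,84): 11 bp
  [84,91): 7 bp
  [91,100): 9 bp
  [100,108): 8 bp
  [108,121): 13 bp
  [121,133): 12 bp
  [133,139): 6 bp
  [139,146): 7 bp
  [146,152): 6 bp
  [152,163): 11 bp
  [163,171): 8 bp
  [171,181): 10 bp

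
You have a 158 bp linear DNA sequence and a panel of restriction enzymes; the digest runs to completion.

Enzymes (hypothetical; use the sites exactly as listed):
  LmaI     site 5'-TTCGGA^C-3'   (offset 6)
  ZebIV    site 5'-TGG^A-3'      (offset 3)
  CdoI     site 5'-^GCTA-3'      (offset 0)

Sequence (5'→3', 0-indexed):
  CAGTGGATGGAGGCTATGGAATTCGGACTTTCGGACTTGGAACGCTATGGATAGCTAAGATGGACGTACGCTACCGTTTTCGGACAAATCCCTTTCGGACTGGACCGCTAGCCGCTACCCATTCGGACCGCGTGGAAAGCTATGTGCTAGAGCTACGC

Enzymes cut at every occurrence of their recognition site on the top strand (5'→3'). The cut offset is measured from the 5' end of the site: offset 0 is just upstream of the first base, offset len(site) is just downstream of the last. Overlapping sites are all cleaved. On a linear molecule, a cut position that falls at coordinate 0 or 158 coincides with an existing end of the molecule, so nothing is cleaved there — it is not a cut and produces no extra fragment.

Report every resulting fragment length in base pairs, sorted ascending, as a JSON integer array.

Per-enzyme occurrences:
  LmaI TTCGGAC/6: at [21, 29, 78, 93, 121] ⇒ [27, 35, 84, 99, 127]
  ZebIV TGGA/3: at [3, 7, 16, 37, 47, 60, 100, 132] ⇒ [6, 10, 19, 40, 50, 63, 103, 135]
  CdoI GCTA/0: at [12, 43, 53, 69, 106, 113, 138, 145, 151] ⇒ [12, 43, 53, 69, 106, 113, 138, 145, 151]

Pooled cuts: [6, 10, 12, 19, 27, 35, 40, 43, 50, 53, 63, 69, 84, 99, 103, 106, 113, 127, 135, 138, 145, 151]

Fragments:
  [0,6): 6 bp
  [6,10): 4 bp
  [10,12): 2 bp
  [12,19): 7 bp
  [19,27): 8 bp
  [27,35): 8 bp
  [35,40): 5 bp
  [40,43): 3 bp
  [43,50): 7 bp
  [50,53): 3 bp
  [53,63): 10 bp
  [63,69): 6 bp
  [69,84): 15 bp
  [84,99): 15 bp
  [99,103): 4 bp
  [103,106): 3 bp
  [106,113): 7 bp
  [113,127): 14 bp
  [127,135): 8 bp
  [135,138): 3 bp
  [138,145): 7 bp
  [145,151): 6 bp
  [151,158): 7 bp

[2,3,3,3,3,4,4,5,6,6,6,7,7,7,7,7,8,8,8,10,14,15,15]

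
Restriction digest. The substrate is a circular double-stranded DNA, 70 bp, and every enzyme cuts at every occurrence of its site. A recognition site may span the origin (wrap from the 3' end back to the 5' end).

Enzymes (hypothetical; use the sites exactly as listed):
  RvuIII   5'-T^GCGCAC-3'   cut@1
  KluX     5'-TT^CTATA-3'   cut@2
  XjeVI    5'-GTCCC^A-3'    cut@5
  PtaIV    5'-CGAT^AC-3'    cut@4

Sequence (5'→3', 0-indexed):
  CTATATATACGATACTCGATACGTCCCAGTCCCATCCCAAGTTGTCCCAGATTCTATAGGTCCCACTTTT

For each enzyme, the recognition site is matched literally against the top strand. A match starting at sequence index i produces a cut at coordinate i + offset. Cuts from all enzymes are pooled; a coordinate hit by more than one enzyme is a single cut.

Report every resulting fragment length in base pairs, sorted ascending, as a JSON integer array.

[5,6,6,7,7,11,13,15]

Per-enzyme occurrences:
  RvuIII (TGCGCAC, off=1): no sites
  KluX (TTCTATA, off=2): starts [51, 68] → cuts [0, 53]
  XjeVI (GTCCCA, off=5): starts [22, 28, 43, 59] → cuts [27, 33, 48, 64]
  PtaIV (CGATAC, off=4): starts [9, 16] → cuts [13, 20]

Pooled cuts: [0, 13, 20, 27, 33, 48, 53, 64]

Fragments:
  0→13: 13 bp
  13→20: 7 bp
  20→27: 7 bp
  27→33: 6 bp
  33→48: 15 bp
  48→53: 5 bp
  53→64: 11 bp
  64→0 (wrap): 70-64+0 = 6 bp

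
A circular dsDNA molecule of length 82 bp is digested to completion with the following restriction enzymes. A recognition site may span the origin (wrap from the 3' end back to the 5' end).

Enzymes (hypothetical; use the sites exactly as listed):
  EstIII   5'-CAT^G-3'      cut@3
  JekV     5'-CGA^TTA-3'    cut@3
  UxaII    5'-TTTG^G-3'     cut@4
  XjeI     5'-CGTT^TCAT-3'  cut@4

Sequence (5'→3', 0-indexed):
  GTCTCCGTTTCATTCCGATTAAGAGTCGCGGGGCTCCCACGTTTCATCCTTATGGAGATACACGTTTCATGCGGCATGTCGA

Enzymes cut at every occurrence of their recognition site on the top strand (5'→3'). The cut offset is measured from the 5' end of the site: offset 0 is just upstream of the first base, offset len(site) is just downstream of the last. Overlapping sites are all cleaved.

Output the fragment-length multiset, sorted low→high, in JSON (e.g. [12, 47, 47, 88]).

Per-enzyme occurrences:
  EstIII CATG/3: at [67, 74] ⇒ [70, 77]
  JekV CGATTA/3: at [15] ⇒ [18]
  UxaII (TTTGG, off=4): no sites
  XjeI CGTTTCAT/4: at [5, 39, 62] ⇒ [9, 43, 66]

Pooled cuts: [9, 18, 43, 66, 70, 77]

Fragments:
  9→18: 9 bp
  18→43: 25 bp
  43→66: 23 bp
  66→70: 4 bp
  70→77: 7 bp
  77→9 (wrap): 82-77+9 = 14 bp

[4,7,9,14,23,25]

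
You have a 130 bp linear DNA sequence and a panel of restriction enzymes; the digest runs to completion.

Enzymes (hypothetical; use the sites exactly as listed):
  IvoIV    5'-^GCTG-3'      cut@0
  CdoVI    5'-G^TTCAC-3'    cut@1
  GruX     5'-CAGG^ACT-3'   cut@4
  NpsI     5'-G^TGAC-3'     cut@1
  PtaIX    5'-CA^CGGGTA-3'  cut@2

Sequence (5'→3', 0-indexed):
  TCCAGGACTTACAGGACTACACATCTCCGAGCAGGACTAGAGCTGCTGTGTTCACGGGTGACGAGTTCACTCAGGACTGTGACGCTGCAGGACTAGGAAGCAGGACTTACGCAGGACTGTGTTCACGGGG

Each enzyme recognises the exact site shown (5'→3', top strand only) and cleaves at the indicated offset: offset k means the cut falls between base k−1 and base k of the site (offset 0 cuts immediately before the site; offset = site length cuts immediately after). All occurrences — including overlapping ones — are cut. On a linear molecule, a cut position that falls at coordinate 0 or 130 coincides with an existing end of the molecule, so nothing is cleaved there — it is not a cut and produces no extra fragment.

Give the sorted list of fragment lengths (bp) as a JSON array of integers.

[3,4,4,6,6,6,6,7,8,8,9,9,10,11,13,20]

Site scan:
  IvoIV GCTG/0: at [41, 44, 83] ⇒ [41, 44, 83]
  CdoVI GTTCAC/1: at [49, 64, 120] ⇒ [50, 65, 121]
  GruX CAGGACT/4: at [2, 11, 31, 71, 87, 100, 111] ⇒ [6, 15, 35, 75, 91, 104, 115]
  NpsI GTGAC/1: at [57, 78] ⇒ [58, 79]
  PtaIX (CACGGGTA, off=2): no sites

All cut coordinates (distinct, sorted): [6, 15, 35, 41, 44, 50, 58, 65, 75, 79, 83, 91, 104, 115, 121]

Fragment lengths:
  [0,6): 6 bp
  [6,15): 9 bp
  [15,35): 20 bp
  [35,41): 6 bp
  [41,44): 3 bp
  [44,50): 6 bp
  [50,58): 8 bp
  [58,65): 7 bp
  [65,75): 10 bp
  [75,79): 4 bp
  [79,83): 4 bp
  [83,91): 8 bp
  [91,104): 13 bp
  [104,115): 11 bp
  [115,121): 6 bp
  [121,130): 9 bp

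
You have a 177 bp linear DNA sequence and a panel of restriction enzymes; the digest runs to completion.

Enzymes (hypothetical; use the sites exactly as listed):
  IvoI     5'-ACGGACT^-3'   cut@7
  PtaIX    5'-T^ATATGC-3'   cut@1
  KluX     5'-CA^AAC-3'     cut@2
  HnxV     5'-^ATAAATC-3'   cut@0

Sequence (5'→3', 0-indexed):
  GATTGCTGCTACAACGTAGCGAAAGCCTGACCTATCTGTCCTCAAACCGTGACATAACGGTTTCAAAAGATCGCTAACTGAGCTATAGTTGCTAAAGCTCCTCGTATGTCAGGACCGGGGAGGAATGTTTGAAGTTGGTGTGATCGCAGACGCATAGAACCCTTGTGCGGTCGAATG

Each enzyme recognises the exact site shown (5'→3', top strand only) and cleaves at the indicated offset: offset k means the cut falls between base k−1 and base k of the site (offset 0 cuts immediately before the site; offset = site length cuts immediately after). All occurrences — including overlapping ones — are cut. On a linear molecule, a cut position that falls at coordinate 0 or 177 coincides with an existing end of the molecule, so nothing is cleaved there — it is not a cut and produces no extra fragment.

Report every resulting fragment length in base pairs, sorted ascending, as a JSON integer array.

Per-enzyme occurrences:
  IvoI (ACGGACT, off=7): no sites
  PtaIX (TATATGC, off=1): no sites
  KluX (CAAAC, off=2): starts [42] → cuts [44]
  HnxV (ATAAATC, off=0): no sites

All cut coordinates (distinct, sorted): [44]

Fragments:
  [0,44): 44 bp
  [44,177): 133 bp

[44,133]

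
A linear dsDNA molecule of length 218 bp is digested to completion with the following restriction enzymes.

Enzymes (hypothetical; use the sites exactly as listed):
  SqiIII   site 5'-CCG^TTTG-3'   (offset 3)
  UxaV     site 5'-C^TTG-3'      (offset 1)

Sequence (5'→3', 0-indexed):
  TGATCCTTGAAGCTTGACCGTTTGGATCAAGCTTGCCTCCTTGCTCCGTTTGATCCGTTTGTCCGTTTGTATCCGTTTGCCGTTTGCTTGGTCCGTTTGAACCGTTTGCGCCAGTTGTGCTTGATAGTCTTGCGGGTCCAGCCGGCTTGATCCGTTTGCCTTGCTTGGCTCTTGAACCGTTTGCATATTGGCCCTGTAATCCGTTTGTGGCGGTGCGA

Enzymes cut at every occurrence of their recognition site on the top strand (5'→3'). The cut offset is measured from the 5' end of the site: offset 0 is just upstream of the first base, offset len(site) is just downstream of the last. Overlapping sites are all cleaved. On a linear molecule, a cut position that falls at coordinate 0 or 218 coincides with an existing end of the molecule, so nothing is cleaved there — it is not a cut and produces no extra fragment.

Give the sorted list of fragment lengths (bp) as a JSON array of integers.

Per-enzyme occurrences:
  SqiIII (CCGTTTG, off=3): starts [17, 45, 54, 62, 72, 79, 92, 101, 151, 176, 200] → cuts [20, 48, 57, 65, 75, 82, 95, 104, 154, 179, 203]
  UxaV (CTTG, off=1): starts [5, 12, 31, 39, 86, 119, 128, 145, 159, 163, 170] → cuts [6, 13, 32, 40, 87, 120, 129, 146, 160, 164, 171]

All cut coordinates (distinct, sorted): [6, 13, 20, 32, 40, 48, 57, 65, 75, 82, 87, 95, 104, 120, 129, 146, 154, 160, 164, 171, 179, 203]

Fragments:
  [0,6): 6 bp
  [6,13): 7 bp
  [13,20): 7 bp
  [20,32): 12 bp
  [32,40): 8 bp
  [40,48): 8 bp
  [48,57): 9 bp
  [57,65): 8 bp
  [65,75): 10 bp
  [75,82): 7 bp
  [82,87): 5 bp
  [87,95): 8 bp
  [95,104): 9 bp
  [104,120): 16 bp
  [120,129): 9 bp
  [129,146): 17 bp
  [146,154): 8 bp
  [154,160): 6 bp
  [160,164): 4 bp
  [164,171): 7 bp
  [171,179): 8 bp
  [179,203): 24 bp
  [203,218): 15 bp

[4,5,6,6,7,7,7,7,8,8,8,8,8,8,9,9,9,10,12,15,16,17,24]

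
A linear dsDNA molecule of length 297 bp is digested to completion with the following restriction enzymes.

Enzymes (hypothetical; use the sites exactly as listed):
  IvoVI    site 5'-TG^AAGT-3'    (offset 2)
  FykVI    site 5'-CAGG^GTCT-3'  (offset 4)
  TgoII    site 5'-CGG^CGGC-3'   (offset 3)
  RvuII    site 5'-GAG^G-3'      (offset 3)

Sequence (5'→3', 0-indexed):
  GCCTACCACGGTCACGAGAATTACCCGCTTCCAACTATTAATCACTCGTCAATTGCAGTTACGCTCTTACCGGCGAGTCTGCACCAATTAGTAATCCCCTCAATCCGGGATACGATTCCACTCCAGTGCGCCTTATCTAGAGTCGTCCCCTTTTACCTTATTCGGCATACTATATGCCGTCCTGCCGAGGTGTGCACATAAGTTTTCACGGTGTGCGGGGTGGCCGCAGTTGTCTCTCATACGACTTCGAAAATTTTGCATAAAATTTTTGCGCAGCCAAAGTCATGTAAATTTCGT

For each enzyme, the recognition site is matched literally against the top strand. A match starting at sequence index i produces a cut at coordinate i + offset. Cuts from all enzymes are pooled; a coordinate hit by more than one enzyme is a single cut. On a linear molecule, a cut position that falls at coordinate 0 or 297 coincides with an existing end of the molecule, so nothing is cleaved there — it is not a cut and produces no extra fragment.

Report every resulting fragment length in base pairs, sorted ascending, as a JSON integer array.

Site scan:
  IvoVI (TGAAGT, off=2): no sites
  FykVI (CAGGGTCT, off=4): no sites
  TgoII (CGGCGGC, off=3): no sites
  RvuII GAGG/3: at [186] ⇒ [189]

All cut coordinates (distinct, sorted): [189]

Fragment lengths:
  [0,189): 189 bp
  [189,297): 108 bp

[108,189]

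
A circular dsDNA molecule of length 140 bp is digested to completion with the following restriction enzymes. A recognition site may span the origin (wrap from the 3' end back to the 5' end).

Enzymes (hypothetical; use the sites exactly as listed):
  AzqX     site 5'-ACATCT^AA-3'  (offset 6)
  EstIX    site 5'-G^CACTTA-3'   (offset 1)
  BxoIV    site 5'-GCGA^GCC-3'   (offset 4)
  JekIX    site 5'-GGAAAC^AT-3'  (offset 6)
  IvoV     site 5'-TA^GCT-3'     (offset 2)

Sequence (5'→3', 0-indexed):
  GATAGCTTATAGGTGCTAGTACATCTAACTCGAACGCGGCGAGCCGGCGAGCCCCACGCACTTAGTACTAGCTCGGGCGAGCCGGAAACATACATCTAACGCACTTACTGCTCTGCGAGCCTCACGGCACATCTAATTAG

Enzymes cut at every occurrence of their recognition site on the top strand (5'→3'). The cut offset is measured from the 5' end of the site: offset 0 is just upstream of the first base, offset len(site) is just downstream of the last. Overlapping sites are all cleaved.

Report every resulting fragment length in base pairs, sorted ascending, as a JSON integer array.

Site scan:
  AzqX (ACATCTAA, off=6): starts [20, 91, 128] → cuts [26, 97, 134]
  EstIX (GCACTTA, off=1): starts [57, 100] → cuts [58, 101]
  BxoIV (GCGAGCC, off=4): starts [38, 46, 76, 114] → cuts [42, 50, 80, 118]
  JekIX (GGAAACAT, off=6): starts [83] → cuts [89]
  IvoV (TAGCT, off=2): starts [2, 68] → cuts [4, 70]

All cut coordinates (distinct, sorted): [4, 26, 42, 50, 58, 70, 80, 89, 97, 101, 118, 134]

Fragment lengths:
  4→26: 22 bp
  26→42: 16 bp
  42→50: 8 bp
  50→58: 8 bp
  58→70: 12 bp
  70→80: 10 bp
  80→89: 9 bp
  89→97: 8 bp
  97→101: 4 bp
  101→118: 17 bp
  118→134: 16 bp
  134→4 (wrap): 140-134+4 = 10 bp

[4,8,8,8,9,10,10,12,16,16,17,22]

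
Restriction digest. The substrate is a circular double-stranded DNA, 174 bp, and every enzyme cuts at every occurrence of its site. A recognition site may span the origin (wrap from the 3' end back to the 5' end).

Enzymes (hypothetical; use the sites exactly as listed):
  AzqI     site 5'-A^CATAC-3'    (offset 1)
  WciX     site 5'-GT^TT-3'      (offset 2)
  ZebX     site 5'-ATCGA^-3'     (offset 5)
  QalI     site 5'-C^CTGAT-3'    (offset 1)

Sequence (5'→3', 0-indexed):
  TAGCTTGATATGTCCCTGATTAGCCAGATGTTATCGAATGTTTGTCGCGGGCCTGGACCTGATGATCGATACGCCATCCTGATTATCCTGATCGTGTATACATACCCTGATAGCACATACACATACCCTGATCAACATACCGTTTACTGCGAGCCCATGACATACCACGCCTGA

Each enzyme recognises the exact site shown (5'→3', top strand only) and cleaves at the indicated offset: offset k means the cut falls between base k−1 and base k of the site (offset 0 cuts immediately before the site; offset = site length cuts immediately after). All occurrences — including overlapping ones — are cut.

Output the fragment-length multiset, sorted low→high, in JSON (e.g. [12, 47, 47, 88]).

[4,6,6,6,8,8,9,9,9,10,11,13,17,17,19,22]

Per-enzyme occurrences:
  AzqI (ACATAC, off=1): starts [99, 114, 120, 134, 159] → cuts [100, 115, 121, 135, 160]
  WciX (GTTT, off=2): starts [39, 141] → cuts [41, 143]
  ZebX (ATCGA, off=5): starts [32, 64] → cuts [37, 69]
  QalI (CCTGAT, off=1): starts [14, 57, 77, 86, 105, 126, 169] → cuts [15, 58, 78, 87, 106, 127, 170]

Pooled cuts: [15, 37, 41, 58, 69, 78, 87, 100, 106, 115, 121, 127, 135, 143, 160, 170]

Fragment lengths:
  15→37: 22 bp
  37→41: 4 bp
  41→58: 17 bp
  58→69: 11 bp
  69→78: 9 bp
  78→87: 9 bp
  87→100: 13 bp
  100→106: 6 bp
  106→115: 9 bp
  115→121: 6 bp
  121→127: 6 bp
  127→135: 8 bp
  135→143: 8 bp
  143→160: 17 bp
  160→170: 10 bp
  170→15 (wrap): 174-170+15 = 19 bp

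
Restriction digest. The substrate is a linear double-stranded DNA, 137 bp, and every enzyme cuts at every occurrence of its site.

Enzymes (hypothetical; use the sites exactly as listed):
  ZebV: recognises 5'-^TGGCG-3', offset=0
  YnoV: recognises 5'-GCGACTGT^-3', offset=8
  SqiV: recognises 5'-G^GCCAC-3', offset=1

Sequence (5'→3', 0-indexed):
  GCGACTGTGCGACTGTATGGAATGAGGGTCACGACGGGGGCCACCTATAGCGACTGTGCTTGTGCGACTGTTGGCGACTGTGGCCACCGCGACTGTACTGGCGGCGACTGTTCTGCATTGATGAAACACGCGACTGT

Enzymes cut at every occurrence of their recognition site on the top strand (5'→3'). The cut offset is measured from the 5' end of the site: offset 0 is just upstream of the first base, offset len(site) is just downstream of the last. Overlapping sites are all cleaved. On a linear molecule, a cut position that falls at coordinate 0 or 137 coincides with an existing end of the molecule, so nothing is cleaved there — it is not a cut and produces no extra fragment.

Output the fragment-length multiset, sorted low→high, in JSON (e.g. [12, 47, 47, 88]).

Per-enzyme occurrences:
  ZebV TGGCG/0: at [71, 98] ⇒ [71, 98]
  YnoV GCGACTGT/8: at [0, 8, 49, 63, 73, 88, 103, 129] ⇒ [8, 16, 57, 71, 81, 96, 111] (position 137 is a terminus of the linear molecule — no cut)
  SqiV GGCCAC/1: at [38, 81] ⇒ [39, 82]

Pooled cuts: [8, 16, 39, 57, 71, 81, 82, 96, 98, 111]

Fragments:
  [0,8): 8 bp
  [8,16): 8 bp
  [16,39): 23 bp
  [39,57): 18 bp
  [57,71): 14 bp
  [71,81): 10 bp
  [81,82): 1 bp
  [82,96): 14 bp
  [96,98): 2 bp
  [98,111): 13 bp
  [111,137): 26 bp

[1,2,8,8,10,13,14,14,18,23,26]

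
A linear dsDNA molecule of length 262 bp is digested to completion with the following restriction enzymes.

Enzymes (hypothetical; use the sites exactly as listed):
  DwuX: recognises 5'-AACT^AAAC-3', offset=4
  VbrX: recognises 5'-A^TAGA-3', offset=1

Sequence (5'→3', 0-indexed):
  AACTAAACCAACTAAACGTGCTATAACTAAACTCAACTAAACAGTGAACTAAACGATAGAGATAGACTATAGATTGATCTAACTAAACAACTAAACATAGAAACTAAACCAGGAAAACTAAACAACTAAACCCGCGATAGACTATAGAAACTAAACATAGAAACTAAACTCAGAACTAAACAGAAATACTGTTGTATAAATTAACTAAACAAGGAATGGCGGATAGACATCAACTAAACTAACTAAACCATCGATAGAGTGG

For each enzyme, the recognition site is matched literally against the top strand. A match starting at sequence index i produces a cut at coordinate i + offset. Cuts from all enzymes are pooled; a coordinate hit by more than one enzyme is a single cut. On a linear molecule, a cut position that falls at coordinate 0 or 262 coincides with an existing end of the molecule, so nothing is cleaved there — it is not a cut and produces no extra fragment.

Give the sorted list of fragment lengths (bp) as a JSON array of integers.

[4,5,5,6,6,7,7,8,8,8,8,8,8,9,9,10,10,10,12,12,12,14,15,15,17,29]

Scan for sites:
  DwuX (AACTAAAC, off=4): starts [0, 9, 24, 34, 46, 80, 88, 101, 115, 123, 148, 161, 173, 202, 231, 240] → cuts [4, 13, 28, 38, 50, 84, 92, 105, 119, 127, 152, 165, 177, 206, 235, 244]
  VbrX (ATAGA, off=1): starts [55, 61, 68, 96, 136, 143, 156, 222, 253] → cuts [56, 62, 69, 97, 137, 144, 157, 223, 254]

All cut coordinates (distinct, sorted): [4, 13, 28, 38, 50, 56, 62, 69, 84, 92, 97, 105, 119, 127, 137, 144, 152, 157, 165, 177, 206, 223, 235, 244, 254]

Fragments:
  [0,4): 4 bp
  [4,13): 9 bp
  [13,28): 15 bp
  [28,38): 10 bp
  [38,50): 12 bp
  [50,56): 6 bp
  [56,62): 6 bp
  [62,69): 7 bp
  [69,84): 15 bp
  [84,92): 8 bp
  [92,97): 5 bp
  [97,105): 8 bp
  [105,119): 14 bp
  [119,127): 8 bp
  [127,137): 10 bp
  [137,144): 7 bp
  [144,152): 8 bp
  [152,157): 5 bp
  [157,165): 8 bp
  [165,177): 12 bp
  [177,206): 29 bp
  [206,223): 17 bp
  [223,235): 12 bp
  [235,244): 9 bp
  [244,254): 10 bp
  [254,262): 8 bp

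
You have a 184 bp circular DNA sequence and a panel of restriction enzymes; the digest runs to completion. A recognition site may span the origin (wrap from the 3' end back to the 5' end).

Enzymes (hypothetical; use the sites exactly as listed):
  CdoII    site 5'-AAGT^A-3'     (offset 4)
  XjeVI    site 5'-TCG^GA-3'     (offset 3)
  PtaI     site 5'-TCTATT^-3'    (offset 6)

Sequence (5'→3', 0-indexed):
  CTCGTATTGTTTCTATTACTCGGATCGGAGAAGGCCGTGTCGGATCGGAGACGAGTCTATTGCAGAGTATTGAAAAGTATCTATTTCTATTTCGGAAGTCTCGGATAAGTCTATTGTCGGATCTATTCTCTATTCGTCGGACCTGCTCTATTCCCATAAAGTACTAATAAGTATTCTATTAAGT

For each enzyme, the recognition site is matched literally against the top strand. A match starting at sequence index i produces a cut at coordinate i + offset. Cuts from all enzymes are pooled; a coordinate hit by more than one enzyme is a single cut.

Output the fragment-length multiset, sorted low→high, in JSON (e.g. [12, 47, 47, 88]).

Per-enzyme occurrences:
  CdoII (AAGTA, off=4): starts [74, 158, 168] → cuts [78, 162, 172]
  XjeVI (TCGGA, off=3): starts [19, 24, 39, 44, 91, 100, 116, 136] → cuts [22, 27, 42, 47, 94, 103, 119, 139]
  PtaI (TCTATT, off=6): starts [11, 55, 79, 85, 109, 121, 128, 146, 174] → cuts [17, 61, 85, 91, 115, 127, 134, 152, 180]

All cut coordinates (distinct, sorted): [17, 22, 27, 42, 47, 61, 78, 85, 91, 94, 103, 115, 119, 127, 134, 139, 152, 162, 172, 180]

Fragment lengths:
  17→22: 5 bp
  22→27: 5 bp
  27→42: 15 bp
  42→47: 5 bp
  47→61: 14 bp
  61→78: 17 bp
  78→85: 7 bp
  85→91: 6 bp
  91→94: 3 bp
  94→103: 9 bp
  103→115: 12 bp
  115→119: 4 bp
  119→127: 8 bp
  127→134: 7 bp
  134→139: 5 bp
  139→152: 13 bp
  152→162: 10 bp
  162→172: 10 bp
  172→180: 8 bp
  180→17 (wrap): 184-180+17 = 21 bp

[3,4,5,5,5,5,6,7,7,8,8,9,10,10,12,13,14,15,17,21]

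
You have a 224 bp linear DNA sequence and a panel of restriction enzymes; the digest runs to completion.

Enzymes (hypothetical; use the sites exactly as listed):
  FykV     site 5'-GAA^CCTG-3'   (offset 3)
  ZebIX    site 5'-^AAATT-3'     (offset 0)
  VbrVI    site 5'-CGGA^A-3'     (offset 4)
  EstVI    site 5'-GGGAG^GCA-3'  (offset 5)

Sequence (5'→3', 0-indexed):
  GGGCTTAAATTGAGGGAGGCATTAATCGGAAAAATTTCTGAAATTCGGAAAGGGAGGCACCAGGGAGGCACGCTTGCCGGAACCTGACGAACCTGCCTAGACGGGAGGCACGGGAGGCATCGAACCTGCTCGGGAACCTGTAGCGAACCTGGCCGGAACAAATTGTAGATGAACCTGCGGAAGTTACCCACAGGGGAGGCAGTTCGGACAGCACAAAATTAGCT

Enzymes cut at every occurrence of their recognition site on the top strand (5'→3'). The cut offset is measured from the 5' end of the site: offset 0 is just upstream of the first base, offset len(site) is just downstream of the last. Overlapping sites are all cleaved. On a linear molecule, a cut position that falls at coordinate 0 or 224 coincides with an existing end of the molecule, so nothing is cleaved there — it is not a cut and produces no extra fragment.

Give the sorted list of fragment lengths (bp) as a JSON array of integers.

[1,1,2,6,7,8,8,9,9,9,9,9,10,11,11,12,12,12,14,14,16,17,17]

Scan for sites:
  FykV (GAACCTG, off=3): starts [79, 88, 121, 133, 144, 170] → cuts [82, 91, 124, 136, 147, 173]
  ZebIX (AAATT, off=0): starts [6, 31, 40, 159, 215] → cuts [6, 31, 40, 159, 215]
  VbrVI (CGGAA, off=4): starts [26, 45, 77, 153, 177] → cuts [30, 49, 81, 157, 181]
  EstVI (GGGAGGCA, off=5): starts [13, 51, 62, 102, 111, 193] → cuts [18, 56, 67, 107, 116, 198]

All cut coordinates (distinct, sorted): [6, 18, 30, 31, 40, 49, 56, 67, 81, 82, 91, 107, 116, 124, 136, 147, 157, 159, 173, 181, 198, 215]

Fragment lengths:
  [0,6): 6 bp
  [6,18): 12 bp
  [18,30): 12 bp
  [30,31): 1 bp
  [31,40): 9 bp
  [40,49): 9 bp
  [49,56): 7 bp
  [56,67): 11 bp
  [67,81): 14 bp
  [81,82): 1 bp
  [82,91): 9 bp
  [91,107): 16 bp
  [107,116): 9 bp
  [116,124): 8 bp
  [124,136): 12 bp
  [136,147): 11 bp
  [147,157): 10 bp
  [157,159): 2 bp
  [159,173): 14 bp
  [173,181): 8 bp
  [181,198): 17 bp
  [198,215): 17 bp
  [215,224): 9 bp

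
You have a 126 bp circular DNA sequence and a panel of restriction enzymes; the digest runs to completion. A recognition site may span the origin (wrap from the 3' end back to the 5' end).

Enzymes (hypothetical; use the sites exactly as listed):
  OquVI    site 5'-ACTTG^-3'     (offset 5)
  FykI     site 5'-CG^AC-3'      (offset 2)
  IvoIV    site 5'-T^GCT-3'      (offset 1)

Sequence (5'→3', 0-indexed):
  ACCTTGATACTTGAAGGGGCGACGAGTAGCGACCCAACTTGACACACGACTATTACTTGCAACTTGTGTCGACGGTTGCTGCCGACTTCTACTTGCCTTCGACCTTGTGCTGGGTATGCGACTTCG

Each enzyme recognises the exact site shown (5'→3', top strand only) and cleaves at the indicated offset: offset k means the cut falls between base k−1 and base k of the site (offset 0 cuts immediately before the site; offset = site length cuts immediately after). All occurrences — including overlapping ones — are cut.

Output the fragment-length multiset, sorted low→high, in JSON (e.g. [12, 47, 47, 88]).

Site scan:
  OquVI ACTTG/5: at [8, 36, 54, 61, 90] ⇒ [13, 41, 59, 66, 95]
  FykI CGAC/2: at [19, 29, 46, 69, 82, 99, 118, 124] ⇒ [0, 21, 31, 48, 71, 84, 101, 120]
  IvoIV TGCT/1: at [76, 107] ⇒ [77, 108]

All cut coordinates (distinct, sorted): [0, 13, 21, 31, 41, 48, 59, 66, 71, 77, 84, 95, 101, 108, 120]

Fragments:
  0→13: 13 bp
  13→21: 8 bp
  21→31: 10 bp
  31→41: 10 bp
  41→48: 7 bp
  48→59: 11 bp
  59→66: 7 bp
  66→71: 5 bp
  71→77: 6 bp
  77→84: 7 bp
  84→95: 11 bp
  95→101: 6 bp
  101→108: 7 bp
  108→120: 12 bp
  120→0 (wrap): 126-120+0 = 6 bp

[5,6,6,6,7,7,7,7,8,10,10,11,11,12,13]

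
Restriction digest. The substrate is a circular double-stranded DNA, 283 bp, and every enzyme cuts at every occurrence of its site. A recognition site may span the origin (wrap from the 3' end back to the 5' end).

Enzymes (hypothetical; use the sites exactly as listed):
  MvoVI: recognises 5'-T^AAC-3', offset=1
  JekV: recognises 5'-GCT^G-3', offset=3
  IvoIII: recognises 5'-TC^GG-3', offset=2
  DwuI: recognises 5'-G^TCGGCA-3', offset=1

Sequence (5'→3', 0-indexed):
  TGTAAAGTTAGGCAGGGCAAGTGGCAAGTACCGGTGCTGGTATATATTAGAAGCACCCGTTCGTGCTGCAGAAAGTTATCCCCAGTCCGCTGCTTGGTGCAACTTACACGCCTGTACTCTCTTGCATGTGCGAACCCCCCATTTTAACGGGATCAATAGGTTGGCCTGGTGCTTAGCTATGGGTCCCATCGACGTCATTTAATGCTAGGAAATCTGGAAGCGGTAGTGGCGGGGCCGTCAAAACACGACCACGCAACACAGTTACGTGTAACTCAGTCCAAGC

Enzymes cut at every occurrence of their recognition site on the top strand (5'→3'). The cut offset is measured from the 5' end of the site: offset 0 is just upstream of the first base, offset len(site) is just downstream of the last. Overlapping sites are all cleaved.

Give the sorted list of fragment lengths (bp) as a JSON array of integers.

[15,24,29,37,54,124]

Site scan:
  MvoVI TAAC/1: at [144, 268] ⇒ [145, 269]
  JekV GCTG/3: at [35, 64, 88, 281] ⇒ [1, 38, 67, 91]
  IvoIII (TCGG, off=2): no sites
  DwuI (GTCGGCA, off=1): no sites

Pooled cuts: [1, 38, 67, 91, 145, 269]

Fragments:
  1→38: 37 bp
  38→67: 29 bp
  67→91: 24 bp
  91→145: 54 bp
  145→269: 124 bp
  269→1 (wrap): 283-269+1 = 15 bp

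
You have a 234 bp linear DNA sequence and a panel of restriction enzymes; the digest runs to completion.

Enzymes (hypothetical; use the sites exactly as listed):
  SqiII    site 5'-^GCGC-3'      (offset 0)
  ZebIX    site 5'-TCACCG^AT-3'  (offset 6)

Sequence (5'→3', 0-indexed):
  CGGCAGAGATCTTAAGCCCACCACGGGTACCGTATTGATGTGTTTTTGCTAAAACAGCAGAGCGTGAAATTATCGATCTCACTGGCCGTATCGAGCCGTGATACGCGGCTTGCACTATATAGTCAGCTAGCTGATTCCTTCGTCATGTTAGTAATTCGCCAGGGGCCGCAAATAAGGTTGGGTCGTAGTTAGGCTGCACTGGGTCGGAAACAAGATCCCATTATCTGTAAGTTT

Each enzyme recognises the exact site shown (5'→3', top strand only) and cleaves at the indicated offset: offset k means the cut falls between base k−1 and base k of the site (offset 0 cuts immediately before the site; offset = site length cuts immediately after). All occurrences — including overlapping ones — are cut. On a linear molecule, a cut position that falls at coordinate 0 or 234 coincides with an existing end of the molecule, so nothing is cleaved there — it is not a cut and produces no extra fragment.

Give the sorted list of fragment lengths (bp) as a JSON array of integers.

Site scan:
  SqiII (GCGC, off=0): no sites
  ZebIX (TCACCGAT, off=6): no sites

All cut coordinates (distinct, sorted): ∅

Fragment lengths:
  no cuts → one linear fragment of 234 bp

[234]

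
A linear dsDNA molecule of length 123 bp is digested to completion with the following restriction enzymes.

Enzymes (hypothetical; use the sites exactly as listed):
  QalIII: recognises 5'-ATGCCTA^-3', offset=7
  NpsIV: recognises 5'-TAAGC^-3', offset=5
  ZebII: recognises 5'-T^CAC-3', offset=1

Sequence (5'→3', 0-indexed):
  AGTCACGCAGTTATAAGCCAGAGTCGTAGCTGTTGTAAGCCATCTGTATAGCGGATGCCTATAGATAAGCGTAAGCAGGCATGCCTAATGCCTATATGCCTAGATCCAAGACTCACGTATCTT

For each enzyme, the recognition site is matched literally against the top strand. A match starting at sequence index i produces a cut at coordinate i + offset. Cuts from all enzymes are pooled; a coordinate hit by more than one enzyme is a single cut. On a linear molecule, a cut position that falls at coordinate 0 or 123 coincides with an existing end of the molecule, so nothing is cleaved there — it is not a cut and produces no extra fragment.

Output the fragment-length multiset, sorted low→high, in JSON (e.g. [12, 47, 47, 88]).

Scan for sites:
  QalIII ATGCCTA/7: at [54, 80, 87, 95] ⇒ [61, 87, 94, 102]
  NpsIV TAAGC/5: at [13, 35, 65, 71] ⇒ [18, 40, 70, 76]
  ZebII TCAC/1: at [2, 112] ⇒ [3, 113]

All cut coordinates (distinct, sorted): [3, 18, 40, 61, 70, 76, 87, 94, 102, 113]

Fragments:
  [0,3): 3 bp
  [3,18): 15 bp
  [18,40): 22 bp
  [40,61): 21 bp
  [61,70): 9 bp
  [70,76): 6 bp
  [76,87): 11 bp
  [87,94): 7 bp
  [94,102): 8 bp
  [102,113): 11 bp
  [113,123): 10 bp

[3,6,7,8,9,10,11,11,15,21,22]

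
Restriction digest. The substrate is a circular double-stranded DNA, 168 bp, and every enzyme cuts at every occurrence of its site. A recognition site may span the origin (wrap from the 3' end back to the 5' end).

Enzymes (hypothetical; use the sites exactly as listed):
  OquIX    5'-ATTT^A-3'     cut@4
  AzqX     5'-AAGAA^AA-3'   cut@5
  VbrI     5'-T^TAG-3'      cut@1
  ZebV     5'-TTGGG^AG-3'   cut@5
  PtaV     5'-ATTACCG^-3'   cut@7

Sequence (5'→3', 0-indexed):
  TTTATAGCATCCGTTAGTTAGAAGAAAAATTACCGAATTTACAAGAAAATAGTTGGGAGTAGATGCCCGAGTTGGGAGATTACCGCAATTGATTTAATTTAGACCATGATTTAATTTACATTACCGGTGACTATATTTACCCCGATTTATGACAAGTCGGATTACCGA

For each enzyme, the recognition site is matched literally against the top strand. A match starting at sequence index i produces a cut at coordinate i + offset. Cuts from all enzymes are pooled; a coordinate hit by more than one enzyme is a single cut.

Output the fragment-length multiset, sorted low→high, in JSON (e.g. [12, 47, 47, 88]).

Scan for sites:
  OquIX ATTTA/4: at [36, 91, 96, 108, 113, 134, 144, 167] ⇒ [3, 40, 95, 100, 112, 117, 138, 148]
  AzqX AAGAAAA/5: at [21, 42] ⇒ [26, 47]
  VbrI TTAG/1: at [13, 17, 98] ⇒ [14, 18, 99]
  ZebV TTGGGAG/5: at [52, 71] ⇒ [57, 76]
  PtaV ATTACCG/7: at [28, 78, 119, 160] ⇒ [35, 85, 126, 167]

Pooled cuts: [3, 14, 18, 26, 35, 40, 47, 57, 76, 85, 95, 99, 100, 112, 117, 126, 138, 148, 167]

Fragments:
  3→14: 11 bp
  14→18: 4 bp
  18→26: 8 bp
  26→35: 9 bp
  35→40: 5 bp
  40→47: 7 bp
  47→57: 10 bp
  57→76: 19 bp
  76→85: 9 bp
  85→95: 10 bp
  95→99: 4 bp
  99→100: 1 bp
  100→112: 12 bp
  112→117: 5 bp
  117→126: 9 bp
  126→138: 12 bp
  138→148: 10 bp
  148→167: 19 bp
  167→3 (wrap): 168-167+3 = 4 bp

[1,4,4,4,5,5,7,8,9,9,9,10,10,10,11,12,12,19,19]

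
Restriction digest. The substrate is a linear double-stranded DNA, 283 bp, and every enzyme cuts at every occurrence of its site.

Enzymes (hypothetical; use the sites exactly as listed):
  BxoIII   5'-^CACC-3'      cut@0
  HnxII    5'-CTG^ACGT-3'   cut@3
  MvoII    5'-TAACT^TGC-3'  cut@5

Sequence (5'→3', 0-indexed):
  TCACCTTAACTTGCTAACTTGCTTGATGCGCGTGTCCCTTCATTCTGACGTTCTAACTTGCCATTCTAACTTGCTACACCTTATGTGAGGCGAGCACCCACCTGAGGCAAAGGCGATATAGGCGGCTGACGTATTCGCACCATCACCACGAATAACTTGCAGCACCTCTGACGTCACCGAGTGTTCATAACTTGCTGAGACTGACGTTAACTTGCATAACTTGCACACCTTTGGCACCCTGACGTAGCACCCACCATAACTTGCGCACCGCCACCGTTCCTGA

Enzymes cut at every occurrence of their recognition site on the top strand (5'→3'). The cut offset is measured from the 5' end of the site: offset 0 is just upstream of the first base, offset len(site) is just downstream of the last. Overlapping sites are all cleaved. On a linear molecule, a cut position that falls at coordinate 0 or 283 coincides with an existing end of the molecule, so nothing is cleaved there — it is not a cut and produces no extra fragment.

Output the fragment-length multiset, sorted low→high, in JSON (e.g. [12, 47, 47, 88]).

[1,4,4,4,4,4,5,5,6,6,6,7,8,8,9,9,9,9,10,10,11,11,12,13,14,18,18,28,30]

Site scan:
  BxoIII (CACC, off=0): starts [1, 76, 94, 98, 137, 143, 162, 174, 225, 234, 247, 251, 265, 271] → cuts [1, 76, 94, 98, 137, 143, 162, 174, 225, 234, 247, 251, 265, 271]
  HnxII (CTGACGT, off=3): starts [44, 125, 167, 200, 238] → cuts [47, 128, 170, 203, 241]
  MvoII (TAACTTGC, off=5): starts [6, 14, 53, 66, 152, 187, 207, 216, 256] → cuts [11, 19, 58, 71, 157, 192, 212, 221, 261]

Pooled cuts: [1, 11, 19, 47, 58, 71, 76, 94, 98, 128, 137, 143, 157, 162, 170, 174, 192, 203, 212, 221, 225, 234, 241, 247, 251, 261, 265, 271]

Fragment lengths:
  [0,1): 1 bp
  [1,11): 10 bp
  [11,19): 8 bp
  [19,47): 28 bp
  [47,58): 11 bp
  [58,71): 13 bp
  [71,76): 5 bp
  [76,94): 18 bp
  [94,98): 4 bp
  [98,128): 30 bp
  [128,137): 9 bp
  [137,143): 6 bp
  [143,157): 14 bp
  [157,162): 5 bp
  [162,170): 8 bp
  [170,174): 4 bp
  [174,192): 18 bp
  [192,203): 11 bp
  [203,212): 9 bp
  [212,221): 9 bp
  [221,225): 4 bp
  [225,234): 9 bp
  [234,241): 7 bp
  [241,247): 6 bp
  [247,251): 4 bp
  [251,261): 10 bp
  [261,265): 4 bp
  [265,271): 6 bp
  [271,283): 12 bp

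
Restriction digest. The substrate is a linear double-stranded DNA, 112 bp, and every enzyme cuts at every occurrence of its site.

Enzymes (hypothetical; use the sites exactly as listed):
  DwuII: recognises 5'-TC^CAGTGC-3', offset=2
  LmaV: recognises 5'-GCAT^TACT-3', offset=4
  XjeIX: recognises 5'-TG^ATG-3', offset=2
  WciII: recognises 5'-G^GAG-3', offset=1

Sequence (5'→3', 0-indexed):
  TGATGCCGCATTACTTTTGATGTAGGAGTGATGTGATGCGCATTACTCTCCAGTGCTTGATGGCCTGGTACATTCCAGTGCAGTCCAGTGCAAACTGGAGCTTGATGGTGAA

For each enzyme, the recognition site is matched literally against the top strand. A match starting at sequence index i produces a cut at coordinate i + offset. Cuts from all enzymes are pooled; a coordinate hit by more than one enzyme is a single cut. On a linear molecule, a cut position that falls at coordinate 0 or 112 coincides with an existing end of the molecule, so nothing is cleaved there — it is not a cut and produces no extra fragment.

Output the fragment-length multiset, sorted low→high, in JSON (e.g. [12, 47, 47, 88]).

[2,5,5,6,7,7,8,8,8,9,9,10,12,16]

Scan for sites:
  DwuII (TCCAGTGC, off=2): starts [48, 73, 83] → cuts [50, 75, 85]
  LmaV (GCATTACT, off=4): starts [7, 39] → cuts [11, 43]
  XjeIX (TGATG, off=2): starts [0, 17, 28, 33, 57, 102] → cuts [2, 19, 30, 35, 59, 104]
  WciII (GGAG, off=1): starts [24, 96] → cuts [25, 97]

Pooled cuts: [2, 11, 19, 25, 30, 35, 43, 50, 59, 75, 85, 97, 104]

Fragment lengths:
  [0,2): 2 bp
  [2,11): 9 bp
  [11,19): 8 bp
  [19,25): 6 bp
  [25,30): 5 bp
  [30,35): 5 bp
  [35,43): 8 bp
  [43,50): 7 bp
  [50,59): 9 bp
  [59,75): 16 bp
  [75,85): 10 bp
  [85,97): 12 bp
  [97,104): 7 bp
  [104,112): 8 bp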